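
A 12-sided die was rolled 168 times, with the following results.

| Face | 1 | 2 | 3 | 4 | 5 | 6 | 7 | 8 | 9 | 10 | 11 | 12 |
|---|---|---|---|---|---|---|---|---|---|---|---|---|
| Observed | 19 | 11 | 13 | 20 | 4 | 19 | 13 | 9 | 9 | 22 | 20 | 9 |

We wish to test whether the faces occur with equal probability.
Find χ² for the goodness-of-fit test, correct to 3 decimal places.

Under H₀ each category has probability 1/12, so each expected count is 168/12 = 14.
cat         O        E   (O−E)²/E
1          19       14     1.7857
2          11       14     0.6429
3          13       14     0.0714
4          20       14     2.5714
5           4       14     7.1429
6          19       14     1.7857
7          13       14     0.0714
8           9       14     1.7857
9           9       14     1.7857
10         22       14     4.5714
11         20       14     2.5714
12          9       14     1.7857
Sum = 26.571

26.571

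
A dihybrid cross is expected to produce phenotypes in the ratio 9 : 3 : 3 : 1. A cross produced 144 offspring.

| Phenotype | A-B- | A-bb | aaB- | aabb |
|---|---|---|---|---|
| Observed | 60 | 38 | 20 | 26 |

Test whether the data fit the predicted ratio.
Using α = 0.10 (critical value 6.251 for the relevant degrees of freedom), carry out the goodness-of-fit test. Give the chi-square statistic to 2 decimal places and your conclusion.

43.85; reject

Ratio total = 16. Expected counts: 144×9/16 = 81, 144×3/16 = 27, 144×3/16 = 27, 144×1/16 = 9.
cat         O        E   (O−E)²/E
A-B-       60       81      5.444
A-bb       38       27      4.481
aaB-       20       27      1.815
aabb       26        9     32.111
Sum = 43.85
df = 3. Since 43.85 > 6.251, we reject H₀.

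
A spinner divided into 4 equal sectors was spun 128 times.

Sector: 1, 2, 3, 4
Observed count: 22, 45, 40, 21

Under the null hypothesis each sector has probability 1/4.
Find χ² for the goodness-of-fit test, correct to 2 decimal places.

14.19

Expected count for each of the 4 categories: 128/4 = 32.
1: (22 − 32)²/32 = 100/32 = 3.125
2: (45 − 32)²/32 = 169/32 = 5.281
3: (40 − 32)²/32 = 64/32 = 2.000
4: (21 − 32)²/32 = 121/32 = 3.781
Sum = 14.19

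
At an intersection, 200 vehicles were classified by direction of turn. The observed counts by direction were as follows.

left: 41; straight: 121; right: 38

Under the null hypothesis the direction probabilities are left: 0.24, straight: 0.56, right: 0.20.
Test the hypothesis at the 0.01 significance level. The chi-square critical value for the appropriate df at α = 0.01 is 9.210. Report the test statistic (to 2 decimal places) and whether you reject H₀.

1.84; do not reject

Expected counts E_i = n·p_i: 200×0.24 = 48, 200×0.56 = 112, 200×0.20 = 40.
left: (41 − 48)²/48 = 49/48 = 1.021
straight: (121 − 112)²/112 = 81/112 = 0.723
right: (38 − 40)²/40 = 4/40 = 0.100
Sum = 1.84
df = 2. Since 1.84 < 9.210, we do not reject H₀.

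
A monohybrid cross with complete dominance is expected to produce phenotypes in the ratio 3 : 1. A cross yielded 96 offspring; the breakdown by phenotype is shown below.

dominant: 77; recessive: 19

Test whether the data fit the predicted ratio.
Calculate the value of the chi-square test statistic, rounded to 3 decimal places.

Ratio total = 4. Expected counts: 96×3/4 = 72, 96×1/4 = 24.
χ² = (77−72)²/72 + (19−24)²/24
   = 0.3472 + 1.0417
Sum = 1.389

1.389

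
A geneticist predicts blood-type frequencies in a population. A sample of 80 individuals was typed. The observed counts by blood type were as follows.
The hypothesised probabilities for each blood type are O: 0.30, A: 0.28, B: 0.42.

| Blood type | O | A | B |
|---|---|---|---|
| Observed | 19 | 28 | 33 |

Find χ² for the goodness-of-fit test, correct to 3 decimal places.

2.452

Expected counts E_i = n·p_i: 80×0.30 = 24, 80×0.28 = 22.4, 80×0.42 = 33.6.
cat         O        E   (O−E)²/E
O          19       24     1.0417
A          28     22.4     1.4000
B          33     33.6     0.0107
Sum = 2.452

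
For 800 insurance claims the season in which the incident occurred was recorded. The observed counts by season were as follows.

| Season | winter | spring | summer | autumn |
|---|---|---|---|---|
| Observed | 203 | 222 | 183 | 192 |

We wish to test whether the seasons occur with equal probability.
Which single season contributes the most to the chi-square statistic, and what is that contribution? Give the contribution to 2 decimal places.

Expected count for each of the 4 categories: 800/4 = 200.
winter: (203 − 200)²/200 = 9/200 = 0.045
spring: (222 − 200)²/200 = 484/200 = 2.420
summer: (183 − 200)²/200 = 289/200 = 1.445
autumn: (192 − 200)²/200 = 64/200 = 0.320
The largest term is for spring: 2.42.

spring, 2.42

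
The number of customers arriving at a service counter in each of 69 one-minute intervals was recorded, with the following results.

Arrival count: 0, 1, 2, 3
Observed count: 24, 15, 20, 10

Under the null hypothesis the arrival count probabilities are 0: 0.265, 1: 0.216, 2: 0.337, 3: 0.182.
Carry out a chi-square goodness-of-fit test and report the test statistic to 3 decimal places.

Expected counts E_i = n·p_i: 69×0.265 = 18.285, 69×0.216 = 14.904, 69×0.337 = 23.253, 69×0.182 = 12.558.
cat         O        E   (O−E)²/E
0          24   18.285     1.7862
1          15   14.904     0.0006
2          20   23.253     0.4551
3          10   12.558     0.5211
Sum = 2.763

2.763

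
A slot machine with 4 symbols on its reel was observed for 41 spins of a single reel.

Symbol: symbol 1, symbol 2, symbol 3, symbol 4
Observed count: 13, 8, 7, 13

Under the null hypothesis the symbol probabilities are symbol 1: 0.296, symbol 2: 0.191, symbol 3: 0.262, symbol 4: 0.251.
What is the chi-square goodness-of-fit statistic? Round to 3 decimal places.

2.082

Expected counts E_i = n·p_i: 41×0.296 = 12.136, 41×0.191 = 7.831, 41×0.262 = 10.742, 41×0.251 = 10.291.
cat           O        E   (O−E)²/E
symbol 1     13   12.136     0.0615
symbol 2      8    7.831     0.0036
symbol 3      7   10.742     1.3035
symbol 4     13   10.291     0.7131
Sum = 2.082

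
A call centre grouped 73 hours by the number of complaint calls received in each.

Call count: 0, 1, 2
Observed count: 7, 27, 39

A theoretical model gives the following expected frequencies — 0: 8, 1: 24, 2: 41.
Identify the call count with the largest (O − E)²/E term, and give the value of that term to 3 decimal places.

1, 0.375

χ² = (7−8)²/8 + (27−24)²/24 + (39−41)²/41
   = 0.1250 + 0.3750 + 0.0976
The largest term is for 1: 0.375.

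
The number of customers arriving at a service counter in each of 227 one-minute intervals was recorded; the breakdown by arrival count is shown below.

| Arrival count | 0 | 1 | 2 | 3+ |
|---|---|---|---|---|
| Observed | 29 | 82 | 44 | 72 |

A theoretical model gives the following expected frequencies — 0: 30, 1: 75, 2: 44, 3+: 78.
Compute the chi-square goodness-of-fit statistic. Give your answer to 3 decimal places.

0: (29 − 30)²/30 = 1/30 = 0.0333
1: (82 − 75)²/75 = 49/75 = 0.6533
2: (44 − 44)²/44 = 0/44 = 0.0000
3+: (72 − 78)²/78 = 36/78 = 0.4615
Sum = 1.148

1.148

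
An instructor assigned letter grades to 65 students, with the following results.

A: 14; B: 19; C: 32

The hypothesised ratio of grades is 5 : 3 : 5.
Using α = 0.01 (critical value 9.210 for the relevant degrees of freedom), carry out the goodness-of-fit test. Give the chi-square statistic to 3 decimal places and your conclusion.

7.867; do not reject

Ratio total = 13. Expected counts: 65×5/13 = 25, 65×3/13 = 15, 65×5/13 = 25.
cat         O        E   (O−E)²/E
A          14       25     4.8400
B          19       15     1.0667
C          32       25     1.9600
Sum = 7.867
df = 2. Since 7.867 < 9.210, we do not reject H₀.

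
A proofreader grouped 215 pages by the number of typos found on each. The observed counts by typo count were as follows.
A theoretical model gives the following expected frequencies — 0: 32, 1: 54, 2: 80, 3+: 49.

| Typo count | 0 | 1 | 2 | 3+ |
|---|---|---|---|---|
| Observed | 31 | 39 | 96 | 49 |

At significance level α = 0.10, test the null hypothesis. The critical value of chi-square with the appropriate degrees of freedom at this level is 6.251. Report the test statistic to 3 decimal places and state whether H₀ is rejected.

7.398; reject

χ² = (31−32)²/32 + (39−54)²/54 + (96−80)²/80 + (49−49)²/49
   = 0.0313 + 4.1667 + 3.2000 + 0.0000
Sum = 7.398
df = 3. Since 7.398 > 6.251, we reject H₀.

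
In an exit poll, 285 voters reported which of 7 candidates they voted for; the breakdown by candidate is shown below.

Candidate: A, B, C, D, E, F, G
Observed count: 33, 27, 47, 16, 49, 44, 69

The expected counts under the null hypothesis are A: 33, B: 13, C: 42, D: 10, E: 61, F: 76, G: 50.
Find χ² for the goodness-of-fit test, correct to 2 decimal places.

A: (33 − 33)²/33 = 0/33 = 0.000
B: (27 − 13)²/13 = 196/13 = 15.077
C: (47 − 42)²/42 = 25/42 = 0.595
D: (16 − 10)²/10 = 36/10 = 3.600
E: (49 − 61)²/61 = 144/61 = 2.361
F: (44 − 76)²/76 = 1024/76 = 13.474
G: (69 − 50)²/50 = 361/50 = 7.220
Sum = 42.33

42.33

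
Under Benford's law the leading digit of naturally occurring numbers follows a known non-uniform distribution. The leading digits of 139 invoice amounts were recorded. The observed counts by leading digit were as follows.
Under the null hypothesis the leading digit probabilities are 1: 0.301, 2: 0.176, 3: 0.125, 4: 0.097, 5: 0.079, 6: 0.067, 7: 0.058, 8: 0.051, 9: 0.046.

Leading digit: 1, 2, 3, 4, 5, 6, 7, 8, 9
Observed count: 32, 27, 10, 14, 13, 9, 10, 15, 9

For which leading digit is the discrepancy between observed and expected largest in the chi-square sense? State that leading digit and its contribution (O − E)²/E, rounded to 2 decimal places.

Expected counts E_i = n·p_i: 139×0.301 = 41.839, 139×0.176 = 24.464, 139×0.125 = 17.375, 139×0.097 = 13.483, 139×0.079 = 10.981, 139×0.067 = 9.313, 139×0.058 = 8.062, 139×0.051 = 7.089, 139×0.046 = 6.394.
cat         O        E   (O−E)²/E
1          32   41.839      2.314
2          27   24.464      0.263
3          10   17.375      3.130
4          14   13.483      0.020
5          13   10.981      0.371
6           9    9.313      0.011
7          10    8.062      0.466
8          15    7.089      8.828
9           9    6.394      1.062
The largest term is for 8: 8.83.

8, 8.83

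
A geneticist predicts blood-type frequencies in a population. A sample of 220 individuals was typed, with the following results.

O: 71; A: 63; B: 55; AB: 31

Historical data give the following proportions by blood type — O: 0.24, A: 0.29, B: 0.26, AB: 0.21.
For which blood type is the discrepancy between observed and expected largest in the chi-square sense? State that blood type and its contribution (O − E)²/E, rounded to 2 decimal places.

Expected counts E_i = n·p_i: 220×0.24 = 52.8, 220×0.29 = 63.8, 220×0.26 = 57.2, 220×0.21 = 46.2.
cat         O        E   (O−E)²/E
O          71     52.8      6.273
A          63     63.8      0.010
B          55     57.2      0.085
AB         31     46.2      5.001
The largest term is for O: 6.27.

O, 6.27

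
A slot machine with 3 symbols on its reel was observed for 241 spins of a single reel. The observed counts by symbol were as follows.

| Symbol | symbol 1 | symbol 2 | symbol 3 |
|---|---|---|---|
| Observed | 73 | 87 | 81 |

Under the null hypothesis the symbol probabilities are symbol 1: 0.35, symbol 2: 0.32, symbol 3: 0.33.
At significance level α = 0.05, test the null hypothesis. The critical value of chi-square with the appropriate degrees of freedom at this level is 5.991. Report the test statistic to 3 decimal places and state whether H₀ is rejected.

Expected counts E_i = n·p_i: 241×0.35 = 84.35, 241×0.32 = 77.12, 241×0.33 = 79.53.
χ² = (73−84.35)²/84.35 + (87−77.12)²/77.12 + (81−79.53)²/79.53
   = 1.5272 + 1.2657 + 0.0272
Sum = 2.820
df = 2. Since 2.820 < 5.991, we do not reject H₀.

2.820; do not reject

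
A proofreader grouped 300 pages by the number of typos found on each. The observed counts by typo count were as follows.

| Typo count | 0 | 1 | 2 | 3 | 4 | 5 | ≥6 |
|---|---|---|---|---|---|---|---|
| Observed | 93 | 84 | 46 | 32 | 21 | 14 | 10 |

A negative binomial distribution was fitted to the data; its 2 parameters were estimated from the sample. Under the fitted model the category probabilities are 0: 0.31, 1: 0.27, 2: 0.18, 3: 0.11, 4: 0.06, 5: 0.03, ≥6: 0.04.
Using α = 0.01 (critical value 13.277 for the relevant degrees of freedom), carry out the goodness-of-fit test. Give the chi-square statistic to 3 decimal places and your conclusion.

Expected counts E_i = n·p_i: 300×0.31 = 93, 300×0.27 = 81, 300×0.18 = 54, 300×0.11 = 33, 300×0.06 = 18, 300×0.03 = 9, 300×0.04 = 12.
0: (93 − 93)²/93 = 0/93 = 0.0000
1: (84 − 81)²/81 = 9/81 = 0.1111
2: (46 − 54)²/54 = 64/54 = 1.1852
3: (32 − 33)²/33 = 1/33 = 0.0303
4: (21 − 18)²/18 = 9/18 = 0.5000
5: (14 − 9)²/9 = 25/9 = 2.7778
≥6: (10 − 12)²/12 = 4/12 = 0.3333
Sum = 4.938
df = 4. Since 4.938 < 13.277, we do not reject H₀.

4.938; do not reject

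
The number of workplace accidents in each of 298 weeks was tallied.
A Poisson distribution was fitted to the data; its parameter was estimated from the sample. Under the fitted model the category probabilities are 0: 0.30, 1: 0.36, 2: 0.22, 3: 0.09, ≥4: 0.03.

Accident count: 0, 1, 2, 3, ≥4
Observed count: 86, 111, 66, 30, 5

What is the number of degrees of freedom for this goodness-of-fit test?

There are k = 5 categories and 1 parameter estimated from the data, so df = 5 − 1 − 1 = 3.

3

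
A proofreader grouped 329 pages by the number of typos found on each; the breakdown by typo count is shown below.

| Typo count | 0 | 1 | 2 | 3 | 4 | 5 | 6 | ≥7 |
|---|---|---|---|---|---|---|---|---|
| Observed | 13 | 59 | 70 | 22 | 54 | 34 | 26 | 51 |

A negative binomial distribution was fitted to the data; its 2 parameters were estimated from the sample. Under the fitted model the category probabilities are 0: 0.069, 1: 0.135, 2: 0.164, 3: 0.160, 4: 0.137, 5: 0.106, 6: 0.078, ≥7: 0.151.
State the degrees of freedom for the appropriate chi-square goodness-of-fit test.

5

There are k = 8 categories and 2 parameters estimated from the data, so df = 8 − 1 − 2 = 5.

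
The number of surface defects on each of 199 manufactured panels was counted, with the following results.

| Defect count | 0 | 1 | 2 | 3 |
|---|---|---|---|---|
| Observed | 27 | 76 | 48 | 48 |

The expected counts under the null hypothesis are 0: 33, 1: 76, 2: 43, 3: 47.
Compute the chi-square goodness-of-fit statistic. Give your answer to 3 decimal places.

1.694

0: (27 − 33)²/33 = 36/33 = 1.0909
1: (76 − 76)²/76 = 0/76 = 0.0000
2: (48 − 43)²/43 = 25/43 = 0.5814
3: (48 − 47)²/47 = 1/47 = 0.0213
Sum = 1.694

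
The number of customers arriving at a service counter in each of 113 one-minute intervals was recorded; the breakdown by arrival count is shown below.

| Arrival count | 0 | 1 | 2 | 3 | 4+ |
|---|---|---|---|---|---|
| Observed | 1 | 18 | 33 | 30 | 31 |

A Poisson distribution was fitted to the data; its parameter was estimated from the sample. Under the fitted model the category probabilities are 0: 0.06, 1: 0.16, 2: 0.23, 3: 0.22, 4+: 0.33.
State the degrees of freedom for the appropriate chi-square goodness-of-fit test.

There are k = 5 categories and 1 parameter estimated from the data, so df = 5 − 1 − 1 = 3.

3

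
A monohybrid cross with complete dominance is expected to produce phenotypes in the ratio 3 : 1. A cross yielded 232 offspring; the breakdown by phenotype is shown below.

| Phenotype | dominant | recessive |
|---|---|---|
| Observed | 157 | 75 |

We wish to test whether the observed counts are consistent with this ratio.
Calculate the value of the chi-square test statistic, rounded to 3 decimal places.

Ratio total = 4. Expected counts: 232×3/4 = 174, 232×1/4 = 58.
dominant: (157 − 174)²/174 = 289/174 = 1.6609
recessive: (75 − 58)²/58 = 289/58 = 4.9828
Sum = 6.644

6.644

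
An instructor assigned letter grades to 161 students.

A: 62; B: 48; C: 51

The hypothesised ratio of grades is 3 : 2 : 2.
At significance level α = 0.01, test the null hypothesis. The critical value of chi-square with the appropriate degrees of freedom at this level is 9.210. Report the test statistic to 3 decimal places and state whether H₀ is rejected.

Ratio total = 7. Expected counts: 161×3/7 = 69, 161×2/7 = 46, 161×2/7 = 46.
A: (62 − 69)²/69 = 49/69 = 0.7101
B: (48 − 46)²/46 = 4/46 = 0.0870
C: (51 − 46)²/46 = 25/46 = 0.5435
Sum = 1.341
df = 2. Since 1.341 < 9.210, we do not reject H₀.

1.341; do not reject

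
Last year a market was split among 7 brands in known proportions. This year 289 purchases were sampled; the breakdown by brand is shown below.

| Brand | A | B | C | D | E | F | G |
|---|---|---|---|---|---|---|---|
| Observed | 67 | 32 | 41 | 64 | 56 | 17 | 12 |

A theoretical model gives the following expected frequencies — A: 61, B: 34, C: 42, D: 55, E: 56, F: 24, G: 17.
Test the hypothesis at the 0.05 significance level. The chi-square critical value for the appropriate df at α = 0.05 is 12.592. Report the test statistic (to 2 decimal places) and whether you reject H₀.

χ² = (67−61)²/61 + (32−34)²/34 + (41−42)²/42 + (64−55)²/55 + (56−56)²/56 + (17−24)²/24 + (12−17)²/17
   = 0.590 + 0.118 + 0.024 + 1.473 + 0.000 + 2.042 + 1.471
Sum = 5.72
df = 6. Since 5.72 < 12.592, we do not reject H₀.

5.72; do not reject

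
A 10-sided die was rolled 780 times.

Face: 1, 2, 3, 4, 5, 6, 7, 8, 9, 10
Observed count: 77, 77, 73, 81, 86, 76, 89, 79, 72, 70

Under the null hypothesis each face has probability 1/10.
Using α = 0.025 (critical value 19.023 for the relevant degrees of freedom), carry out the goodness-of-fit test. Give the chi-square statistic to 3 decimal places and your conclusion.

Under H₀ each category has probability 1/10, so each expected count is 780/10 = 78.
χ² = (77−78)²/78 + (77−78)²/78 + (73−78)²/78 + (81−78)²/78 + (86−78)²/78 + (76−78)²/78 + (89−78)²/78 + (79−78)²/78 + (72−78)²/78 + (70−78)²/78
   = 0.0128 + 0.0128 + 0.3205 + 0.1154 + 0.8205 + 0.0513 + 1.5513 + 0.0128 + 0.4615 + 0.8205
Sum = 4.179
df = 9. Since 4.179 < 19.023, we do not reject H₀.

4.179; do not reject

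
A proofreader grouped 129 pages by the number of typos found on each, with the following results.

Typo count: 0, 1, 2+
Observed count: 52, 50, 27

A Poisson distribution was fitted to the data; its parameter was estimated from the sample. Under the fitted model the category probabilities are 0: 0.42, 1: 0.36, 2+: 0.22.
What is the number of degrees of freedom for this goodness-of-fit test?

1

There are k = 3 categories and 1 parameter estimated from the data, so df = 3 − 1 − 1 = 1.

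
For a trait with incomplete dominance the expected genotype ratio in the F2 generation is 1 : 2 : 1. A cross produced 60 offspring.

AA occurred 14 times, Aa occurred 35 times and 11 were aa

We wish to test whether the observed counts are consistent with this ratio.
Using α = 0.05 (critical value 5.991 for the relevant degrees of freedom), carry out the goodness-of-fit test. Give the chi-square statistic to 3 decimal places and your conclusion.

Ratio total = 4. Expected counts: 60×1/4 = 15, 60×2/4 = 30, 60×1/4 = 15.
cat         O        E   (O−E)²/E
AA         14       15     0.0667
Aa         35       30     0.8333
aa         11       15     1.0667
Sum = 1.967
df = 2. Since 1.967 < 5.991, we do not reject H₀.

1.967; do not reject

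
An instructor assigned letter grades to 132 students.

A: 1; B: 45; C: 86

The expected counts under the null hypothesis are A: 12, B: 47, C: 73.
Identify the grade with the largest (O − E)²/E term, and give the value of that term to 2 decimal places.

χ² = (1−12)²/12 + (45−47)²/47 + (86−73)²/73
   = 10.083 + 0.085 + 2.315
The largest term is for A: 10.08.

A, 10.08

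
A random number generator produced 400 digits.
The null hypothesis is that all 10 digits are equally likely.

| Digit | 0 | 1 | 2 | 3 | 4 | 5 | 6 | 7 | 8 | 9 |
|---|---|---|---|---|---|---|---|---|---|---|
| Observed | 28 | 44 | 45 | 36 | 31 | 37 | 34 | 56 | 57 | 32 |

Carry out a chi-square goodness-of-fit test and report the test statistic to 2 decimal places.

Expected count for each of the 10 categories: 400/10 = 40.
χ² = (28−40)²/40 + (44−40)²/40 + (45−40)²/40 + (36−40)²/40 + (31−40)²/40 + (37−40)²/40 + (34−40)²/40 + (56−40)²/40 + (57−40)²/40 + (32−40)²/40
   = 3.600 + 0.400 + 0.625 + 0.400 + 2.025 + 0.225 + 0.900 + 6.400 + 7.225 + 1.600
Sum = 23.40

23.40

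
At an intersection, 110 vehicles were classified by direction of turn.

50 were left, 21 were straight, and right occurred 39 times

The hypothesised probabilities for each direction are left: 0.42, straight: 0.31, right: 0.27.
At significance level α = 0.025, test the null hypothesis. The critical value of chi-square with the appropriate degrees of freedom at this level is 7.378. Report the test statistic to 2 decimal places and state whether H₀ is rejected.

8.26; reject

Expected counts E_i = n·p_i: 110×0.42 = 46.2, 110×0.31 = 34.1, 110×0.27 = 29.7.
χ² = (50−46.2)²/46.2 + (21−34.1)²/34.1 + (39−29.7)²/29.7
   = 0.313 + 5.033 + 2.912
Sum = 8.26
df = 2. Since 8.26 > 7.378, we reject H₀.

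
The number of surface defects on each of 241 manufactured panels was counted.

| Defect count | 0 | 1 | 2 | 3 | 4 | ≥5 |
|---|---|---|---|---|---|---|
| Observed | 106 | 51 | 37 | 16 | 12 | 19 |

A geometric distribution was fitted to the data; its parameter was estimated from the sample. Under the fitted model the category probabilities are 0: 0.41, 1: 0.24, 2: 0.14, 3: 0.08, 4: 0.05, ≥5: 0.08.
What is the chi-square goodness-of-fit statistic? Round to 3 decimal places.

Expected counts E_i = n·p_i: 241×0.41 = 98.81, 241×0.24 = 57.84, 241×0.14 = 33.74, 241×0.08 = 19.28, 241×0.05 = 12.05, 241×0.08 = 19.28.
0: (106 − 98.81)²/98.81 = 51.6961/98.81 = 0.5232
1: (51 − 57.84)²/57.84 = 46.7856/57.84 = 0.8089
2: (37 − 33.74)²/33.74 = 10.6276/33.74 = 0.3150
3: (16 − 19.28)²/19.28 = 10.7584/19.28 = 0.5580
4: (12 − 12.05)²/12.05 = 0.0025/12.05 = 0.0002
≥5: (19 − 19.28)²/19.28 = 0.0784/19.28 = 0.0041
Sum = 2.209

2.209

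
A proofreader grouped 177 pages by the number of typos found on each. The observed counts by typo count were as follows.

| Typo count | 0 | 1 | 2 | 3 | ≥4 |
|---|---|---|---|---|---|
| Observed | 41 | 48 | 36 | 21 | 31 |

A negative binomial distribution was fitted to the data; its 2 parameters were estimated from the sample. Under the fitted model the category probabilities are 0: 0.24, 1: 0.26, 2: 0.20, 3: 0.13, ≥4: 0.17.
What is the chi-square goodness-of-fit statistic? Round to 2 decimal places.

0.35

Expected counts E_i = n·p_i: 177×0.24 = 42.48, 177×0.26 = 46.02, 177×0.20 = 35.4, 177×0.13 = 23.01, 177×0.17 = 30.09.
0: (41 − 42.48)²/42.48 = 2.1904/42.48 = 0.052
1: (48 − 46.02)²/46.02 = 3.9204/46.02 = 0.085
2: (36 − 35.4)²/35.4 = 0.36/35.4 = 0.010
3: (21 − 23.01)²/23.01 = 4.0401/23.01 = 0.176
≥4: (31 − 30.09)²/30.09 = 0.8281/30.09 = 0.028
Sum = 0.35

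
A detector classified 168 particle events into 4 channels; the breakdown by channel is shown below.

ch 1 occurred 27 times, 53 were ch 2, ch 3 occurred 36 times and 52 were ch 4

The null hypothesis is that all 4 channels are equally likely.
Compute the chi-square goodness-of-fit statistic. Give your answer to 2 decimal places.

11.48

Expected count for each of the 4 categories: 168/4 = 42.
ch 1: (27 − 42)²/42 = 225/42 = 5.357
ch 2: (53 − 42)²/42 = 121/42 = 2.881
ch 3: (36 − 42)²/42 = 36/42 = 0.857
ch 4: (52 − 42)²/42 = 100/42 = 2.381
Sum = 11.48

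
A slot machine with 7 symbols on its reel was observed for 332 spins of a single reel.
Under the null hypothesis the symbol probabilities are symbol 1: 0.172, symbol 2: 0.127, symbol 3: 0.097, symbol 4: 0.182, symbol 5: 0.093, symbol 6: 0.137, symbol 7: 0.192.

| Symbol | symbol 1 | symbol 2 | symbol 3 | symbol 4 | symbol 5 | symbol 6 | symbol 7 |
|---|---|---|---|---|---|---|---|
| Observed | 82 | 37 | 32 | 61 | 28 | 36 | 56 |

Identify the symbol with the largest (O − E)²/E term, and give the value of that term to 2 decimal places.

Expected counts E_i = n·p_i: 332×0.172 = 57.104, 332×0.127 = 42.164, 332×0.097 = 32.204, 332×0.182 = 60.424, 332×0.093 = 30.876, 332×0.137 = 45.484, 332×0.192 = 63.744.
χ² = (82−57.104)²/57.104 + (37−42.164)²/42.164 + (32−32.204)²/32.204 + (61−60.424)²/60.424 + (28−30.876)²/30.876 + (36−45.484)²/45.484 + (56−63.744)²/63.744
   = 10.854 + 0.632 + 0.001 + 0.005 + 0.268 + 1.978 + 0.941
The largest term is for symbol 1: 10.85.

symbol 1, 10.85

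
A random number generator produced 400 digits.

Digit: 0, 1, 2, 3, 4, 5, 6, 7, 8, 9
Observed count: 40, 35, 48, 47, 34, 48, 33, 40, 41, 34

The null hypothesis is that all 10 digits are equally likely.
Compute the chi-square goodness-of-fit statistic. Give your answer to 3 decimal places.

8.100

Under H₀ each category has probability 1/10, so each expected count is 400/10 = 40.
χ² = (40−40)²/40 + (35−40)²/40 + (48−40)²/40 + (47−40)²/40 + (34−40)²/40 + (48−40)²/40 + (33−40)²/40 + (40−40)²/40 + (41−40)²/40 + (34−40)²/40
   = 0.0000 + 0.6250 + 1.6000 + 1.2250 + 0.9000 + 1.6000 + 1.2250 + 0.0000 + 0.0250 + 0.9000
Sum = 8.100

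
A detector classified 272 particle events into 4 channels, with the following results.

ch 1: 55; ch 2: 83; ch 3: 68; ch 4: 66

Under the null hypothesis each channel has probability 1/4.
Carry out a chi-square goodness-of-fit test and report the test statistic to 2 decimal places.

Under H₀ each category has probability 1/4, so each expected count is 272/4 = 68.
cat         O        E   (O−E)²/E
ch 1       55       68      2.485
ch 2       83       68      3.309
ch 3       68       68      0.000
ch 4       66       68      0.059
Sum = 5.85

5.85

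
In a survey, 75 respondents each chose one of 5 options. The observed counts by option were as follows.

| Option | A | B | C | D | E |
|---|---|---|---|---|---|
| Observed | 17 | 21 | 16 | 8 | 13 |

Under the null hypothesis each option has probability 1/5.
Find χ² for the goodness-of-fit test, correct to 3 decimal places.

6.267

Expected count for each of the 5 categories: 75/5 = 15.
cat         O        E   (O−E)²/E
A          17       15     0.2667
B          21       15     2.4000
C          16       15     0.0667
D           8       15     3.2667
E          13       15     0.2667
Sum = 6.267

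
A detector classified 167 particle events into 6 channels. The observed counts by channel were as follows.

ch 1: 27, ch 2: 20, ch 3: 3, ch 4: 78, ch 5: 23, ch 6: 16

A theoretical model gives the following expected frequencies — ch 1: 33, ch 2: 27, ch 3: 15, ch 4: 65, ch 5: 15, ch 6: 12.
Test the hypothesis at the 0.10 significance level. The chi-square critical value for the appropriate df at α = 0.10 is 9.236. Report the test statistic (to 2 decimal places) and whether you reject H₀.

cat         O        E   (O−E)²/E
ch 1       27       33      1.091
ch 2       20       27      1.815
ch 3        3       15      9.600
ch 4       78       65      2.600
ch 5       23       15      4.267
ch 6       16       12      1.333
Sum = 20.71
df = 5. Since 20.71 > 9.236, we reject H₀.

20.71; reject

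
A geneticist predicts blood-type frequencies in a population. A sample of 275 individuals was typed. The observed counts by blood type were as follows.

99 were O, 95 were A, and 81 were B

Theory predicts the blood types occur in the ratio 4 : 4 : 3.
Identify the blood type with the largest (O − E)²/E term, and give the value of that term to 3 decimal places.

Ratio total = 11. Expected counts: 275×4/11 = 100, 275×4/11 = 100, 275×3/11 = 75.
O: (99 − 100)²/100 = 1/100 = 0.0100
A: (95 − 100)²/100 = 25/100 = 0.2500
B: (81 − 75)²/75 = 36/75 = 0.4800
The largest term is for B: 0.480.

B, 0.480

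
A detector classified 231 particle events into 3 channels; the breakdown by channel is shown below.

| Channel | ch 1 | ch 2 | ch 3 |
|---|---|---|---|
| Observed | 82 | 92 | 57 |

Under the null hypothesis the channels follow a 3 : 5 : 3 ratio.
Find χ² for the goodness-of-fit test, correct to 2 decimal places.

Ratio total = 11. Expected counts: 231×3/11 = 63, 231×5/11 = 105, 231×3/11 = 63.
χ² = (82−63)²/63 + (92−105)²/105 + (57−63)²/63
   = 5.730 + 1.610 + 0.571
Sum = 7.91

7.91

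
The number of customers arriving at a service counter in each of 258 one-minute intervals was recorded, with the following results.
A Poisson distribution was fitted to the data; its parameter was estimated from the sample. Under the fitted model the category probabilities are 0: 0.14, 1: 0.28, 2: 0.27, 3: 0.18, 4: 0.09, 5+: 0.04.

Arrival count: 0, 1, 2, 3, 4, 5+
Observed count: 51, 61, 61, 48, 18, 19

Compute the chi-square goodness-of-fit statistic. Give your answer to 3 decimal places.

17.482

Expected counts E_i = n·p_i: 258×0.14 = 36.12, 258×0.28 = 72.24, 258×0.27 = 69.66, 258×0.18 = 46.44, 258×0.09 = 23.22, 258×0.04 = 10.32.
χ² = (51−36.12)²/36.12 + (61−72.24)²/72.24 + (61−69.66)²/69.66 + (48−46.44)²/46.44 + (18−23.22)²/23.22 + (19−10.32)²/10.32
   = 6.1300 + 1.7489 + 1.0766 + 0.0524 + 1.1735 + 7.3006
Sum = 17.482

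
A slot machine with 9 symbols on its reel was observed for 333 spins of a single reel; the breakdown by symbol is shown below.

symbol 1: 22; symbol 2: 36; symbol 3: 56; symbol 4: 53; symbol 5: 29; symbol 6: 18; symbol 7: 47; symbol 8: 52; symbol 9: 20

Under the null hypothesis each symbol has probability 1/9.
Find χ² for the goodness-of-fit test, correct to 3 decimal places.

Under H₀ each category has probability 1/9, so each expected count is 333/9 = 37.
χ² = (22−37)²/37 + (36−37)²/37 + (56−37)²/37 + (53−37)²/37 + (29−37)²/37 + (18−37)²/37 + (47−37)²/37 + (52−37)²/37 + (20−37)²/37
   = 6.0811 + 0.0270 + 9.7568 + 6.9189 + 1.7297 + 9.7568 + 2.7027 + 6.0811 + 7.8108
Sum = 50.865

50.865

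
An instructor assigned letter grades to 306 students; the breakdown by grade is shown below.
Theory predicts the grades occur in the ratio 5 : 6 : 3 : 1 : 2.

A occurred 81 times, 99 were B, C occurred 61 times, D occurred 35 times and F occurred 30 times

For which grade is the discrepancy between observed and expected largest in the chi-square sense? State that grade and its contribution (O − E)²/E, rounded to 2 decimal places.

D, 16.06

Ratio total = 17. Expected counts: 306×5/17 = 90, 306×6/17 = 108, 306×3/17 = 54, 306×1/17 = 18, 306×2/17 = 36.
A: (81 − 90)²/90 = 81/90 = 0.900
B: (99 − 108)²/108 = 81/108 = 0.750
C: (61 − 54)²/54 = 49/54 = 0.907
D: (35 − 18)²/18 = 289/18 = 16.056
F: (30 − 36)²/36 = 36/36 = 1.000
The largest term is for D: 16.06.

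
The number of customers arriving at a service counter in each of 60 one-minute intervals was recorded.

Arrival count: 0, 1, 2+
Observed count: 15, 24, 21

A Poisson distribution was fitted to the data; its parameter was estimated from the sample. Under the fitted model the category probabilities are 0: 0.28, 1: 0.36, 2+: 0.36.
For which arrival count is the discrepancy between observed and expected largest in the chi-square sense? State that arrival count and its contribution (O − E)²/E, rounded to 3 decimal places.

1, 0.267

Expected counts E_i = n·p_i: 60×0.28 = 16.8, 60×0.36 = 21.6, 60×0.36 = 21.6.
cat         O        E   (O−E)²/E
0          15     16.8     0.1929
1          24     21.6     0.2667
2+         21     21.6     0.0167
The largest term is for 1: 0.267.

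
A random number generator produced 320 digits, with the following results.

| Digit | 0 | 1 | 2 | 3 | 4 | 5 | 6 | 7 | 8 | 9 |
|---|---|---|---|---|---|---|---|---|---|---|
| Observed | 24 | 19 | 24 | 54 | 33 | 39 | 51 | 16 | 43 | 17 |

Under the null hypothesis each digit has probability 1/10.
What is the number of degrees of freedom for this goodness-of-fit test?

9

There are k = 10 categories and no parameters were estimated from the data, so df = 10 − 1 = 9.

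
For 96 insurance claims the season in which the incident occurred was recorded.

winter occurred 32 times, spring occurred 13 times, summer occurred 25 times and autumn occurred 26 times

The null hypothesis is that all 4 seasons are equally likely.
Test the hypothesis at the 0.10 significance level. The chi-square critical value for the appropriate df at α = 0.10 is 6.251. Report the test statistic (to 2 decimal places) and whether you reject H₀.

Expected count for each of the 4 categories: 96/4 = 24.
winter: (32 − 24)²/24 = 64/24 = 2.667
spring: (13 − 24)²/24 = 121/24 = 5.042
summer: (25 − 24)²/24 = 1/24 = 0.042
autumn: (26 − 24)²/24 = 4/24 = 0.167
Sum = 7.92
df = 3. Since 7.92 > 6.251, we reject H₀.

7.92; reject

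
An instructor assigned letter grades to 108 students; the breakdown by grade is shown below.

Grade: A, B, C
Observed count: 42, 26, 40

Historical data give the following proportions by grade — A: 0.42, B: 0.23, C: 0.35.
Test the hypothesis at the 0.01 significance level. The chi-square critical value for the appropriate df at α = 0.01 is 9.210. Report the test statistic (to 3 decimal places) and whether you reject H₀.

0.431; do not reject

Expected counts E_i = n·p_i: 108×0.42 = 45.36, 108×0.23 = 24.84, 108×0.35 = 37.8.
cat         O        E   (O−E)²/E
A          42    45.36     0.2489
B          26    24.84     0.0542
C          40     37.8     0.1280
Sum = 0.431
df = 2. Since 0.431 < 9.210, we do not reject H₀.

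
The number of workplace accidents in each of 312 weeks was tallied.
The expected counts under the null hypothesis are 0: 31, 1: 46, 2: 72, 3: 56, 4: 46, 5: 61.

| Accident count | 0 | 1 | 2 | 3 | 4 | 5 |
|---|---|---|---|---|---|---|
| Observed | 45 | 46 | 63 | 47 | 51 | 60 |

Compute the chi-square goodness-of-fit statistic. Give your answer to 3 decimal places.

9.454

0: (45 − 31)²/31 = 196/31 = 6.3226
1: (46 − 46)²/46 = 0/46 = 0.0000
2: (63 − 72)²/72 = 81/72 = 1.1250
3: (47 − 56)²/56 = 81/56 = 1.4464
4: (51 − 46)²/46 = 25/46 = 0.5435
5: (60 − 61)²/61 = 1/61 = 0.0164
Sum = 9.454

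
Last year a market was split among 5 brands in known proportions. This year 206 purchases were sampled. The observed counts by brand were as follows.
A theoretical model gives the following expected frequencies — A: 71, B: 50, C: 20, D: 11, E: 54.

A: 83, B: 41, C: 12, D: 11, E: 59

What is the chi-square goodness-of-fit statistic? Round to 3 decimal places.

χ² = (83−71)²/71 + (41−50)²/50 + (12−20)²/20 + (11−11)²/11 + (59−54)²/54
   = 2.0282 + 1.6200 + 3.2000 + 0.0000 + 0.4630
Sum = 7.311

7.311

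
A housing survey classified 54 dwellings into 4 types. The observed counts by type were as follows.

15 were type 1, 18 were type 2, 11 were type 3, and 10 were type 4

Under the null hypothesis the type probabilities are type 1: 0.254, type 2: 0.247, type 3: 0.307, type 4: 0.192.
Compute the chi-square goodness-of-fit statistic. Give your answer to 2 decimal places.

3.64

Expected counts E_i = n·p_i: 54×0.254 = 13.716, 54×0.247 = 13.338, 54×0.307 = 16.578, 54×0.192 = 10.368.
type 1: (15 − 13.716)²/13.716 = 1.648656/13.716 = 0.120
type 2: (18 − 13.338)²/13.338 = 21.734244/13.338 = 1.629
type 3: (11 − 16.578)²/16.578 = 31.114084/16.578 = 1.877
type 4: (10 − 10.368)²/10.368 = 0.135424/10.368 = 0.013
Sum = 3.64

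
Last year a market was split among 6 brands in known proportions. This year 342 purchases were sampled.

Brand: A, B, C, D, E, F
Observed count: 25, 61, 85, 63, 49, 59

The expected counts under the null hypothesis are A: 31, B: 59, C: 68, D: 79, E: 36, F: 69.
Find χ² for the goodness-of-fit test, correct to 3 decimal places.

A: (25 − 31)²/31 = 36/31 = 1.1613
B: (61 − 59)²/59 = 4/59 = 0.0678
C: (85 − 68)²/68 = 289/68 = 4.2500
D: (63 − 79)²/79 = 256/79 = 3.2405
E: (49 − 36)²/36 = 169/36 = 4.6944
F: (59 − 69)²/69 = 100/69 = 1.4493
Sum = 14.863

14.863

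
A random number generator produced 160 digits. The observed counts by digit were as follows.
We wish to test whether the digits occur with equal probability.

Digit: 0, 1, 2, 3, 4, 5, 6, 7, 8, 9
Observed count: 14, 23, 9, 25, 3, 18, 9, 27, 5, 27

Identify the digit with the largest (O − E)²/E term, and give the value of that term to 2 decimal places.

4, 10.56

Under H₀ each category has probability 1/10, so each expected count is 160/10 = 16.
0: (14 − 16)²/16 = 4/16 = 0.250
1: (23 − 16)²/16 = 49/16 = 3.063
2: (9 − 16)²/16 = 49/16 = 3.063
3: (25 − 16)²/16 = 81/16 = 5.063
4: (3 − 16)²/16 = 169/16 = 10.563
5: (18 − 16)²/16 = 4/16 = 0.250
6: (9 − 16)²/16 = 49/16 = 3.063
7: (27 − 16)²/16 = 121/16 = 7.563
8: (5 − 16)²/16 = 121/16 = 7.563
9: (27 − 16)²/16 = 121/16 = 7.563
The largest term is for 4: 10.56.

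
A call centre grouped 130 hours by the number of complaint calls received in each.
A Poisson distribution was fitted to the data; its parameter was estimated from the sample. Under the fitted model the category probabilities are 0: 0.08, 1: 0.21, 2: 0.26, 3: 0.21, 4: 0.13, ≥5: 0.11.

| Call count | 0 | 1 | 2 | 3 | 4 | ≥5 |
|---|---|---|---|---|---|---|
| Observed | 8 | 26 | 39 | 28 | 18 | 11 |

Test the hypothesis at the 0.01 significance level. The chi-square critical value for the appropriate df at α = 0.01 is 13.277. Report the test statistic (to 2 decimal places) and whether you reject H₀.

2.27; do not reject

Expected counts E_i = n·p_i: 130×0.08 = 10.4, 130×0.21 = 27.3, 130×0.26 = 33.8, 130×0.21 = 27.3, 130×0.13 = 16.9, 130×0.11 = 14.3.
χ² = (8−10.4)²/10.4 + (26−27.3)²/27.3 + (39−33.8)²/33.8 + (28−27.3)²/27.3 + (18−16.9)²/16.9 + (11−14.3)²/14.3
   = 0.554 + 0.062 + 0.800 + 0.018 + 0.072 + 0.762
Sum = 2.27
df = 4. Since 2.27 < 13.277, we do not reject H₀.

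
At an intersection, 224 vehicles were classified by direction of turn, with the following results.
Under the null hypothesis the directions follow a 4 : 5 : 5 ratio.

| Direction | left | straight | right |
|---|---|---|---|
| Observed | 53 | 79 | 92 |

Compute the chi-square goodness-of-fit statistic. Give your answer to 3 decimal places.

Ratio total = 14. Expected counts: 224×4/14 = 64, 224×5/14 = 80, 224×5/14 = 80.
cat           O        E   (O−E)²/E
left         53       64     1.8906
straight     79       80     0.0125
right        92       80     1.8000
Sum = 3.703

3.703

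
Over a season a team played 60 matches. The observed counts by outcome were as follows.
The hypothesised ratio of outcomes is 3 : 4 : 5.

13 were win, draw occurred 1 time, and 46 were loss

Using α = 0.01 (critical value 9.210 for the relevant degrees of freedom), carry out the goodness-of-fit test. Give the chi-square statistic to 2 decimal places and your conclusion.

35.96; reject

Ratio total = 12. Expected counts: 60×3/12 = 15, 60×4/12 = 20, 60×5/12 = 25.
χ² = (13−15)²/15 + (1−20)²/20 + (46−25)²/25
   = 0.267 + 18.050 + 17.640
Sum = 35.96
df = 2. Since 35.96 > 9.210, we reject H₀.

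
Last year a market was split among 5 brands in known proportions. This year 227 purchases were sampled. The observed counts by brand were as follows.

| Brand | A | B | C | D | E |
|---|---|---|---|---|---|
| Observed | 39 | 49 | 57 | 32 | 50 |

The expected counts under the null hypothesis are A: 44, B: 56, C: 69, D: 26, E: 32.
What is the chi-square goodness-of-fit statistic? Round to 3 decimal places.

15.040

cat         O        E   (O−E)²/E
A          39       44     0.5682
B          49       56     0.8750
C          57       69     2.0870
D          32       26     1.3846
E          50       32    10.1250
Sum = 15.040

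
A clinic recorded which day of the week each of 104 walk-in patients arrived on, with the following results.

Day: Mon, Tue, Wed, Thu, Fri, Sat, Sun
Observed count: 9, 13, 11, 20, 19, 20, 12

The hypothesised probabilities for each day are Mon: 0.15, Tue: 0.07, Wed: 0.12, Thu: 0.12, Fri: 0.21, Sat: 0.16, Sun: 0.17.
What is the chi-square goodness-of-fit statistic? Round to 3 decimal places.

Expected counts E_i = n·p_i: 104×0.15 = 15.6, 104×0.07 = 7.28, 104×0.12 = 12.48, 104×0.12 = 12.48, 104×0.21 = 21.84, 104×0.16 = 16.64, 104×0.17 = 17.68.
cat         O        E   (O−E)²/E
Mon         9     15.6     2.7923
Tue        13     7.28     4.4943
Wed        11    12.48     0.1755
Thu        20    12.48     4.5313
Fri        19    21.84     0.3693
Sat        20    16.64     0.6785
Sun        12    17.68     1.8248
Sum = 14.866

14.866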